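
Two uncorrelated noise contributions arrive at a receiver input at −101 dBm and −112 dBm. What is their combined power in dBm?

−100.7 dBm

Convert to linear, add, convert back:
P₁ = 7.94×10⁻¹⁴ W, P₂ = 6.31×10⁻¹⁵ W
P_tot = 8.57×10⁻¹⁴ W → 10 log₁₀(P_tot / 10⁻³) = −100.7 dBm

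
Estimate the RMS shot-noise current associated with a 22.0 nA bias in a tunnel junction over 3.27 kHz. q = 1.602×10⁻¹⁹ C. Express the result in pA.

4.80 pA

I_n = √(2qI·B)
2qI·B = 2 × 1.602×10⁻¹⁹ × 2.20×10⁻⁸ × 3.27×10³ = 2.30×10⁻²³ A²
I_n = √(2.30×10⁻²³) = 4.80×10⁻¹² A = 4.80 pA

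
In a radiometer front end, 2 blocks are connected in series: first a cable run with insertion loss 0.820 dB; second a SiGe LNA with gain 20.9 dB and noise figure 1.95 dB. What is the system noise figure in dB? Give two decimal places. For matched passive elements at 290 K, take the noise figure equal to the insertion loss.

Convert to linear (a loss of L dB is a gain of −L dB): F_i = 10^(NF_i/10), G_i = 10^(G_i,dB/10)
  Stage 1: F_1 = 10^(0.820/10) = 1.208, G_1 = 10^(−0.820/10) = 0.8279
  Stage 2: F_2 = 10^(1.95/10) = 1.567, G_2 = 10^(20.9/10) = 123.0
Friis cascade:
  F = 1.208 + (1.567 − 1)/0.8279 = 1.892
NF = 10 log₁₀(1.892) = 2.77 dB

2.77 dB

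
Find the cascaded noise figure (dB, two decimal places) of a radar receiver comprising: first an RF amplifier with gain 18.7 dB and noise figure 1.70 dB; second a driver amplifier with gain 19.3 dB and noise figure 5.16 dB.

1.79 dB

Convert to linear (a loss of L dB is a gain of −L dB): F_i = 10^(NF_i/10), G_i = 10^(G_i,dB/10)
  Stage 1: F_1 = 10^(1.70/10) = 1.479, G_1 = 10^(18.7/10) = 74.13
  Stage 2: F_2 = 10^(5.16/10) = 3.281, G_2 = 10^(19.3/10) = 85.11
Friis cascade:
  F = 1.479 + (3.281 − 1)/74.13 = 1.510
NF = 10 log₁₀(1.510) = 1.79 dB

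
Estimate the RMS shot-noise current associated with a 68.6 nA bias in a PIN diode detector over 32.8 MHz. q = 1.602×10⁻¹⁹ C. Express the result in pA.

849 pA

I_n = √(2qI·B)
2qI·B = 2 × 1.602×10⁻¹⁹ × 6.86×10⁻⁸ × 3.28×10⁷ = 7.21×10⁻¹⁹ A²
I_n = √(7.21×10⁻¹⁹) = 8.49×10⁻¹⁰ A = 849 pA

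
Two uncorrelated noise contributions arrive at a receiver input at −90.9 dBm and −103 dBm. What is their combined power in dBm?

−90.6 dBm

Convert to linear, add, convert back:
P₁ = 8.13×10⁻¹³ W, P₂ = 5.01×10⁻¹⁴ W
P_tot = 8.63×10⁻¹³ W → 10 log₁₀(P_tot / 10⁻³) = −90.6 dBm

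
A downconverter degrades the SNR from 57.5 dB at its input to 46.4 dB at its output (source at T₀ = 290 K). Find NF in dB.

NF (dB) = SNR_in(dB) − SNR_out(dB) when the source is at T₀
NF = 57.5 − 46.4 = 11.1 dB

11.1 dB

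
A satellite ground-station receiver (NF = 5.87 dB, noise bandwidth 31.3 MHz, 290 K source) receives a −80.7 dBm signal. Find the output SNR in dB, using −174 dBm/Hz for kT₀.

12.5 dB

Noise floor: N = −174 + 10 log₁₀(B) + NF
10 log₁₀(3.13×10⁷) = 74.96 dB
N = −174 + 74.96 + 5.87 = −93.17 dBm
SNR = P_sig − N = −80.7 − (−93.17) = 12.47 dB → 12.5 dB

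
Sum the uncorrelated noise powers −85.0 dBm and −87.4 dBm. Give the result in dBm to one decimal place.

Convert to linear, add, convert back:
P₁ = 3.16×10⁻¹² W, P₂ = 1.82×10⁻¹² W
P_tot = 4.98×10⁻¹² W → 10 log₁₀(P_tot / 10⁻³) = −83.0 dBm

−83.0 dBm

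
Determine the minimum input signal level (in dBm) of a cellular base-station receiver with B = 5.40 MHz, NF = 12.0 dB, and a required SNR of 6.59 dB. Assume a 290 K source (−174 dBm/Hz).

−88.1 dBm

Sensitivity = −174 + 10 log₁₀(B) + NF + SNR_min
= −174 + 67.32 + 12.0 + 6.59
= −88.09 dBm → −88.1 dBm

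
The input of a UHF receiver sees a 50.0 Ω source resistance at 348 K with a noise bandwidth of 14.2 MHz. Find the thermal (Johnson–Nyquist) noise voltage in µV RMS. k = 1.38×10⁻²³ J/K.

3.69 µV

V_n = √(4kTRB)
4kTRB = 4 × 1.38×10⁻²³ × 348 × 5.00×10¹ × 1.42×10⁷ = 1.36×10⁻¹¹ V²
V_n = √(1.36×10⁻¹¹) = 3.69×10⁻⁶ V = 3.69 µV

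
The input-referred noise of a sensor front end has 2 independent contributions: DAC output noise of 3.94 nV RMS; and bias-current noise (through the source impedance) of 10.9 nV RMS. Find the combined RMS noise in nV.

Uncorrelated sources add in power (mean-square): V_tot = √(ΣV_i²)
V_tot = √[(3.94×10⁻⁹)² + (1.09×10⁻⁸)²] = 1.16×10⁻⁸ V = 11.6 nV

11.6 nV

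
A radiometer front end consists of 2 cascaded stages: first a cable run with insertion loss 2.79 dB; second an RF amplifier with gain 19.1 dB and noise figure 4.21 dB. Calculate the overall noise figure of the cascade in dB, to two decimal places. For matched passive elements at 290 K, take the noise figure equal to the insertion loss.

Convert to linear (a loss of L dB is a gain of −L dB): F_i = 10^(NF_i/10), G_i = 10^(G_i,dB/10)
  Stage 1: F_1 = 10^(2.79/10) = 1.901, G_1 = 10^(−2.79/10) = 0.5260
  Stage 2: F_2 = 10^(4.21/10) = 2.636, G_2 = 10^(19.1/10) = 81.28
Friis cascade:
  F = 1.901 + (2.636 − 1)/0.5260 = 5.012
NF = 10 log₁₀(5.012) = 7.00 dB

7.00 dB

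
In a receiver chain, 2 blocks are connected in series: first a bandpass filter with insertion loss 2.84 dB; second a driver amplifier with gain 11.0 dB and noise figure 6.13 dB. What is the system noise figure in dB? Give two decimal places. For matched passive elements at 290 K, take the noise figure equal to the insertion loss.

8.97 dB

Convert to linear (a loss of L dB is a gain of −L dB): F_i = 10^(NF_i/10), G_i = 10^(G_i,dB/10)
  Stage 1: F_1 = 10^(2.84/10) = 1.923, G_1 = 10^(−2.84/10) = 0.5200
  Stage 2: F_2 = 10^(6.13/10) = 4.102, G_2 = 10^(11.0/10) = 12.59
Friis cascade:
  F = 1.923 + (4.102 − 1)/0.5200 = 7.889
NF = 10 log₁₀(7.889) = 8.97 dB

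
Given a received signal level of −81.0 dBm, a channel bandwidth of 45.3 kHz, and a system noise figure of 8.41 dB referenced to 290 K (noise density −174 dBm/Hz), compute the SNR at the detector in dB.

Noise floor: N = −174 + 10 log₁₀(B) + NF
10 log₁₀(4.53×10⁴) = 46.56 dB
N = −174 + 46.56 + 8.41 = −119.03 dBm
SNR = P_sig − N = −81.0 − (−119.03) = 38.03 dB → 38.0 dB

38.0 dB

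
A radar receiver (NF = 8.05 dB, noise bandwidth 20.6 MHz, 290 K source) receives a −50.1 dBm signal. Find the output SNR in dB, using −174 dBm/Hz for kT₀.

42.7 dB

Noise floor: N = −174 + 10 log₁₀(B) + NF
10 log₁₀(2.06×10⁷) = 73.14 dB
N = −174 + 73.14 + 8.05 = −92.81 dBm
SNR = P_sig − N = −50.1 − (−92.81) = 42.71 dB → 42.7 dB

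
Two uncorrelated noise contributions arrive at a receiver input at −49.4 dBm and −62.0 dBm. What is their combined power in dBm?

−49.2 dBm

Convert to linear, add, convert back:
P₁ = 1.15×10⁻⁸ W, P₂ = 6.31×10⁻¹⁰ W
P_tot = 1.21×10⁻⁸ W → 10 log₁₀(P_tot / 10⁻³) = −49.2 dBm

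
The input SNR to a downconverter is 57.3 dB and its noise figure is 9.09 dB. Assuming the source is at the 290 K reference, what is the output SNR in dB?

By definition F = SNR_in/SNR_out, so in dB: SNR_out = SNR_in − NF
SNR_out = 57.3 − 9.09 = 48.21 dB

48.21 dB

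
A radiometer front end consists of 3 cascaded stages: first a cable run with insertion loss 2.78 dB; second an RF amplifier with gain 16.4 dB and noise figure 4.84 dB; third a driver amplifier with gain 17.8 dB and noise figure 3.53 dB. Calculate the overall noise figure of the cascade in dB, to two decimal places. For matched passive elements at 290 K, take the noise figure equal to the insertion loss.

Convert to linear (a loss of L dB is a gain of −L dB): F_i = 10^(NF_i/10), G_i = 10^(G_i,dB/10)
  Stage 1: F_1 = 10^(2.78/10) = 1.897, G_1 = 10^(−2.78/10) = 0.5272
  Stage 2: F_2 = 10^(4.84/10) = 3.048, G_2 = 10^(16.4/10) = 43.65
  Stage 3: F_3 = 10^(3.53/10) = 2.254, G_3 = 10^(17.8/10) = 60.26
Friis cascade:
  F = 1.897 + (3.048 − 1)/0.5272 + (2.254 − 1)/23.01 = 5.835
NF = 10 log₁₀(5.835) = 7.66 dB

7.66 dB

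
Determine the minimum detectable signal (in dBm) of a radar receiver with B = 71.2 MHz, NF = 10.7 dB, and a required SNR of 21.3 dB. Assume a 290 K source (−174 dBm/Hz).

Sensitivity = −174 + 10 log₁₀(B) + NF + SNR_min
= −174 + 78.52 + 10.7 + 21.3
= −63.48 dBm → −63.5 dBm

−63.5 dBm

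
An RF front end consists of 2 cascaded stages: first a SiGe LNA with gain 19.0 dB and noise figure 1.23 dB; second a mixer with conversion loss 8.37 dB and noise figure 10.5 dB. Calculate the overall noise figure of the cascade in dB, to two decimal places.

1.63 dB

Convert to linear (a loss of L dB is a gain of −L dB): F_i = 10^(NF_i/10), G_i = 10^(G_i,dB/10)
  Stage 1: F_1 = 10^(1.23/10) = 1.327, G_1 = 10^(19.0/10) = 79.43
  Stage 2: F_2 = 10^(10.5/10) = 11.22, G_2 = 10^(−8.37/10) = 0.1455
Friis cascade:
  F = 1.327 + (11.22 − 1)/79.43 = 1.456
NF = 10 log₁₀(1.456) = 1.63 dB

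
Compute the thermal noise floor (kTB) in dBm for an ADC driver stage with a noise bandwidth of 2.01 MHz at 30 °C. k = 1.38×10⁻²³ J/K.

T = 30 °C + 273.15 = 303.15 K
P_n = kTB = 1.38×10⁻²³ × 303.15 × 2.01×10⁶ = 8.41×10⁻¹⁵ W
In dBm: 10 log₁₀(8.41×10⁻¹⁵ / 10⁻³) = −110.8 dBm

−110.8 dBm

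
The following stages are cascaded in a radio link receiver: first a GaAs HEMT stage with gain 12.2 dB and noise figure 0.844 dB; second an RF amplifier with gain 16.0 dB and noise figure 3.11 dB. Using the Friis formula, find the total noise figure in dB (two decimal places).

1.06 dB

Convert to linear (a loss of L dB is a gain of −L dB): F_i = 10^(NF_i/10), G_i = 10^(G_i,dB/10)
  Stage 1: F_1 = 10^(0.844/10) = 1.215, G_1 = 10^(12.2/10) = 16.60
  Stage 2: F_2 = 10^(3.11/10) = 2.046, G_2 = 10^(16.0/10) = 39.81
Friis cascade:
  F = 1.215 + (2.046 − 1)/16.60 = 1.278
NF = 10 log₁₀(1.278) = 1.06 dB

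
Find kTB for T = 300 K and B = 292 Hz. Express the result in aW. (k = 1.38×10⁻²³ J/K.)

1.21 aW

P_n = kTB = 1.38×10⁻²³ × 300 × 2.92×10² = 1.21×10⁻¹⁸ W = 1.21 aW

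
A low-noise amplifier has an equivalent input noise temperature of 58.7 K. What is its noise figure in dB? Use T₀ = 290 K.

0.801 dB

F = 1 + T_e/T₀ = 1 + 58.7/290 = 1.20241
NF = 10 log₁₀(1.20241) = 0.801 dB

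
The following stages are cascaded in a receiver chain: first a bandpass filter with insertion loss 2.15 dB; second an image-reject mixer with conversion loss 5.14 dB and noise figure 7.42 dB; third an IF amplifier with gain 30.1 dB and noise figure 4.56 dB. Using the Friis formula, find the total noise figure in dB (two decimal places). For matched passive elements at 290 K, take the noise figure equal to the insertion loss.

Convert to linear (a loss of L dB is a gain of −L dB): F_i = 10^(NF_i/10), G_i = 10^(G_i,dB/10)
  Stage 1: F_1 = 10^(2.15/10) = 1.641, G_1 = 10^(−2.15/10) = 0.6095
  Stage 2: F_2 = 10^(7.42/10) = 5.521, G_2 = 10^(−5.14/10) = 0.3062
  Stage 3: F_3 = 10^(4.56/10) = 2.858, G_3 = 10^(30.1/10) = 1023
Friis cascade:
  F = 1.641 + (5.521 − 1)/0.6095 + (2.858 − 1)/0.1866 = 19.01
NF = 10 log₁₀(19.01) = 12.79 dB

12.79 dB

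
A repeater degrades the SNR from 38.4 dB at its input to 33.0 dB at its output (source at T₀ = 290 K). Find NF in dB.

5.4 dB

NF (dB) = SNR_in(dB) − SNR_out(dB) when the source is at T₀
NF = 38.4 − 33.0 = 5.4 dB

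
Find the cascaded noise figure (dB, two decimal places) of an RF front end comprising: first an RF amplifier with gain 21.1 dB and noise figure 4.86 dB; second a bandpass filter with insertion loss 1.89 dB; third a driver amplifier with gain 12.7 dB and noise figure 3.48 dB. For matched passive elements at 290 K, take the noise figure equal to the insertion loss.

Convert to linear (a loss of L dB is a gain of −L dB): F_i = 10^(NF_i/10), G_i = 10^(G_i,dB/10)
  Stage 1: F_1 = 10^(4.86/10) = 3.062, G_1 = 10^(21.1/10) = 128.8
  Stage 2: F_2 = 10^(1.89/10) = 1.545, G_2 = 10^(−1.89/10) = 0.6471
  Stage 3: F_3 = 10^(3.48/10) = 2.228, G_3 = 10^(12.7/10) = 18.62
Friis cascade:
  F = 3.062 + (1.545 − 1)/128.8 + (2.228 − 1)/83.37 = 3.081
NF = 10 log₁₀(3.081) = 4.89 dB

4.89 dB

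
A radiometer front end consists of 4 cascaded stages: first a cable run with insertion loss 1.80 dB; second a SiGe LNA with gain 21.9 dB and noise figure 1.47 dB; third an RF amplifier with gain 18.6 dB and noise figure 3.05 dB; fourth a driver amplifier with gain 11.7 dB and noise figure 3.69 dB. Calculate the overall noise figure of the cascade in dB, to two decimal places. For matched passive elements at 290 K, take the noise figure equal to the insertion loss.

Convert to linear (a loss of L dB is a gain of −L dB): F_i = 10^(NF_i/10), G_i = 10^(G_i,dB/10)
  Stage 1: F_1 = 10^(1.80/10) = 1.514, G_1 = 10^(−1.80/10) = 0.6607
  Stage 2: F_2 = 10^(1.47/10) = 1.403, G_2 = 10^(21.9/10) = 154.9
  Stage 3: F_3 = 10^(3.05/10) = 2.018, G_3 = 10^(18.6/10) = 72.44
  Stage 4: F_4 = 10^(3.69/10) = 2.339, G_4 = 10^(11.7/10) = 14.79
Friis cascade:
  F = 1.514 + (1.403 − 1)/0.6607 + (2.018 − 1)/102.3 + (2.339 − 1)/7413 = 2.133
NF = 10 log₁₀(2.133) = 3.29 dB

3.29 dB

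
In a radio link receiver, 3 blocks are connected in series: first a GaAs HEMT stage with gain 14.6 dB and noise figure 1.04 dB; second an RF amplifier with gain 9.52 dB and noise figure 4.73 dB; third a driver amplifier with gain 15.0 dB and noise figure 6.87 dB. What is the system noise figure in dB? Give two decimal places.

1.32 dB

Convert to linear (a loss of L dB is a gain of −L dB): F_i = 10^(NF_i/10), G_i = 10^(G_i,dB/10)
  Stage 1: F_1 = 10^(1.04/10) = 1.271, G_1 = 10^(14.6/10) = 28.84
  Stage 2: F_2 = 10^(4.73/10) = 2.972, G_2 = 10^(9.52/10) = 8.954
  Stage 3: F_3 = 10^(6.87/10) = 4.864, G_3 = 10^(15.0/10) = 31.62
Friis cascade:
  F = 1.271 + (2.972 − 1)/28.84 + (4.864 − 1)/258.2 = 1.354
NF = 10 log₁₀(1.354) = 1.32 dB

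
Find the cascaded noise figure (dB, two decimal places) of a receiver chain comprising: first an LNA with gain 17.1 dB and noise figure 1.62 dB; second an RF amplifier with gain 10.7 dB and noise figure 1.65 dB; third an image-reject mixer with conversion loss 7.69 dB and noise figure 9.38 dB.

1.68 dB

Convert to linear (a loss of L dB is a gain of −L dB): F_i = 10^(NF_i/10), G_i = 10^(G_i,dB/10)
  Stage 1: F_1 = 10^(1.62/10) = 1.452, G_1 = 10^(17.1/10) = 51.29
  Stage 2: F_2 = 10^(1.65/10) = 1.462, G_2 = 10^(10.7/10) = 11.75
  Stage 3: F_3 = 10^(9.38/10) = 8.670, G_3 = 10^(−7.69/10) = 0.1702
Friis cascade:
  F = 1.452 + (1.462 − 1)/51.29 + (8.670 − 1)/602.6 = 1.474
NF = 10 log₁₀(1.474) = 1.68 dB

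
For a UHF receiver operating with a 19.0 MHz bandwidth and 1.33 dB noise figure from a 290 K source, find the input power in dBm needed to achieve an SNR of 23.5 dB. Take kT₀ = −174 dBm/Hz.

−76.4 dBm

Sensitivity = −174 + 10 log₁₀(B) + NF + SNR_min
= −174 + 72.79 + 1.33 + 23.5
= −76.38 dBm → −76.4 dBm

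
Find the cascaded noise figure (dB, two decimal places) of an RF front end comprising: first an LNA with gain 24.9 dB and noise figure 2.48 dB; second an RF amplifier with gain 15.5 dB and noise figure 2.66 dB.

Convert to linear (a loss of L dB is a gain of −L dB): F_i = 10^(NF_i/10), G_i = 10^(G_i,dB/10)
  Stage 1: F_1 = 10^(2.48/10) = 1.770, G_1 = 10^(24.9/10) = 309.0
  Stage 2: F_2 = 10^(2.66/10) = 1.845, G_2 = 10^(15.5/10) = 35.48
Friis cascade:
  F = 1.770 + (1.845 − 1)/309.0 = 1.773
NF = 10 log₁₀(1.773) = 2.49 dB

2.49 dB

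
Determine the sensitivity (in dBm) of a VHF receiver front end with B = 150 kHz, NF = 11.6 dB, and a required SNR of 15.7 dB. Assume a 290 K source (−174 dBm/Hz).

Sensitivity = −174 + 10 log₁₀(B) + NF + SNR_min
= −174 + 51.76 + 11.6 + 15.7
= −94.94 dBm → −94.9 dBm

−94.9 dBm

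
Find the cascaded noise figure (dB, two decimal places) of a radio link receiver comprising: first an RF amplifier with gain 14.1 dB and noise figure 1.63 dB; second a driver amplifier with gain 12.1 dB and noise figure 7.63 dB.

Convert to linear (a loss of L dB is a gain of −L dB): F_i = 10^(NF_i/10), G_i = 10^(G_i,dB/10)
  Stage 1: F_1 = 10^(1.63/10) = 1.455, G_1 = 10^(14.1/10) = 25.70
  Stage 2: F_2 = 10^(7.63/10) = 5.794, G_2 = 10^(12.1/10) = 16.22
Friis cascade:
  F = 1.455 + (5.794 − 1)/25.70 = 1.642
NF = 10 log₁₀(1.642) = 2.15 dB

2.15 dB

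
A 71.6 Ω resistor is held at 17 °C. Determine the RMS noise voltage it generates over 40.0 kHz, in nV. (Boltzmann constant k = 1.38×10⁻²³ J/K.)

214 nV

T = 17 °C + 273.15 = 290.15 K
V_n = √(4kTRB)
4kTRB = 4 × 1.38×10⁻²³ × 290.15 × 7.16×10¹ × 4.00×10⁴ = 4.59×10⁻¹⁴ V²
V_n = √(4.59×10⁻¹⁴) = 2.14×10⁻⁷ V = 214 nV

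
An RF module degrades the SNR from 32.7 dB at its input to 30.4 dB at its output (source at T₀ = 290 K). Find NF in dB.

2.3 dB

NF (dB) = SNR_in(dB) − SNR_out(dB) when the source is at T₀
NF = 32.7 − 30.4 = 2.3 dB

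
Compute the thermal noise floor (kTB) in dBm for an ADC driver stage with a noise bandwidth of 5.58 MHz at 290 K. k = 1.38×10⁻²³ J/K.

−106.5 dBm

P_n = kTB = 1.38×10⁻²³ × 290 × 5.58×10⁶ = 2.23×10⁻¹⁴ W
In dBm: 10 log₁₀(2.23×10⁻¹⁴ / 10⁻³) = −106.5 dBm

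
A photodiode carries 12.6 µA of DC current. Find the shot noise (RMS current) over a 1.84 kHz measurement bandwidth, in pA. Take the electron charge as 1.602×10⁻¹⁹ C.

I_n = √(2qI·B)
2qI·B = 2 × 1.602×10⁻¹⁹ × 1.26×10⁻⁵ × 1.84×10³ = 7.43×10⁻²¹ A²
I_n = √(7.43×10⁻²¹) = 8.62×10⁻¹¹ A = 86.2 pA

86.2 pA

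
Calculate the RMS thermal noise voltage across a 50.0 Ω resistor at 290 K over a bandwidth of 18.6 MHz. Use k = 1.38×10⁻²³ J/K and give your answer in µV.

V_n = √(4kTRB)
4kTRB = 4 × 1.38×10⁻²³ × 290 × 5.00×10¹ × 1.86×10⁷ = 1.49×10⁻¹¹ V²
V_n = √(1.49×10⁻¹¹) = 3.86×10⁻⁶ V = 3.86 µV

3.86 µV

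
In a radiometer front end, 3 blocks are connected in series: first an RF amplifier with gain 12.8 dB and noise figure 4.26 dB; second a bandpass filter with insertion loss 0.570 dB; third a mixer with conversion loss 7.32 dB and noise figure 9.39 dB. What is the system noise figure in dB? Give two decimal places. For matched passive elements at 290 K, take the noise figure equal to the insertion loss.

Convert to linear (a loss of L dB is a gain of −L dB): F_i = 10^(NF_i/10), G_i = 10^(G_i,dB/10)
  Stage 1: F_1 = 10^(4.26/10) = 2.667, G_1 = 10^(12.8/10) = 19.05
  Stage 2: F_2 = 10^(0.570/10) = 1.140, G_2 = 10^(−0.570/10) = 0.8770
  Stage 3: F_3 = 10^(9.39/10) = 8.690, G_3 = 10^(−7.32/10) = 0.1854
Friis cascade:
  F = 2.667 + (1.140 − 1)/19.05 + (8.690 − 1)/16.71 = 3.134
NF = 10 log₁₀(3.134) = 4.96 dB

4.96 dB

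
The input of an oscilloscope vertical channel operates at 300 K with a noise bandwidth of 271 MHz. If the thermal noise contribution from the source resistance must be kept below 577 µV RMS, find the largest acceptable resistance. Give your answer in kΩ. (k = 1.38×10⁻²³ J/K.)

74.2 kΩ

Johnson–Nyquist: V_n = √(4kTRB) ⇒ R = V_n² / (4kTB)
4kTB = 4 × 1.38×10⁻²³ × 300 × 2.71×10⁸ = 4.49×10⁻¹²
R = (5.77×10⁻⁴)² / 4.49×10⁻¹² = 7.42×10⁴ Ω = 74.2 kΩ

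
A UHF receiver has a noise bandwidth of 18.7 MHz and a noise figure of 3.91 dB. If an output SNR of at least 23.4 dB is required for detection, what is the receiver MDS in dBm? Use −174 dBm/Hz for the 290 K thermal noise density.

−74.0 dBm

Sensitivity = −174 + 10 log₁₀(B) + NF + SNR_min
= −174 + 72.72 + 3.91 + 23.4
= −73.97 dBm → −74.0 dBm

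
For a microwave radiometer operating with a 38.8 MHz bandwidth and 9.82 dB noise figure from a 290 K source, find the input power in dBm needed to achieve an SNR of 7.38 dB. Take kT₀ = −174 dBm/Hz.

−80.9 dBm

Sensitivity = −174 + 10 log₁₀(B) + NF + SNR_min
= −174 + 75.89 + 9.82 + 7.38
= −80.91 dBm → −80.9 dBm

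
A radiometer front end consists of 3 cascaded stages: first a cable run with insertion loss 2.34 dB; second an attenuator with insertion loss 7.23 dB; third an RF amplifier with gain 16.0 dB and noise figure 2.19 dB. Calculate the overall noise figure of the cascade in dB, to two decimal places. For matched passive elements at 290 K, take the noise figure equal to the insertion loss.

11.76 dB

Convert to linear (a loss of L dB is a gain of −L dB): F_i = 10^(NF_i/10), G_i = 10^(G_i,dB/10)
  Stage 1: F_1 = 10^(2.34/10) = 1.714, G_1 = 10^(−2.34/10) = 0.5834
  Stage 2: F_2 = 10^(7.23/10) = 5.284, G_2 = 10^(−7.23/10) = 0.1892
  Stage 3: F_3 = 10^(2.19/10) = 1.656, G_3 = 10^(16.0/10) = 39.81
Friis cascade:
  F = 1.714 + (5.284 − 1)/0.5834 + (1.656 − 1)/0.1104 = 15.00
NF = 10 log₁₀(15.00) = 11.76 dB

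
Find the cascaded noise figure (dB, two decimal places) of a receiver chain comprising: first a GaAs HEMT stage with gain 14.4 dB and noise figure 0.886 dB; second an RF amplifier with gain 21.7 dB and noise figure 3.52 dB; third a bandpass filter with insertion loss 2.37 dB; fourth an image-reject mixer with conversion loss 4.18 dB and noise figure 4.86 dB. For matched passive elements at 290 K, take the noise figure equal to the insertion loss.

Convert to linear (a loss of L dB is a gain of −L dB): F_i = 10^(NF_i/10), G_i = 10^(G_i,dB/10)
  Stage 1: F_1 = 10^(0.886/10) = 1.226, G_1 = 10^(14.4/10) = 27.54
  Stage 2: F_2 = 10^(3.52/10) = 2.249, G_2 = 10^(21.7/10) = 147.9
  Stage 3: F_3 = 10^(2.37/10) = 1.726, G_3 = 10^(−2.37/10) = 0.5794
  Stage 4: F_4 = 10^(4.86/10) = 3.062, G_4 = 10^(−4.18/10) = 0.3819
Friis cascade:
  F = 1.226 + (2.249 − 1)/27.54 + (1.726 − 1)/4074 + (3.062 − 1)/2360 = 1.273
NF = 10 log₁₀(1.273) = 1.05 dB

1.05 dB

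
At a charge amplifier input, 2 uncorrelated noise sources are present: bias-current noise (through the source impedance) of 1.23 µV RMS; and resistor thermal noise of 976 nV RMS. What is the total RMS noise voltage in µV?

Uncorrelated sources add in power (mean-square): V_tot = √(ΣV_i²)
V_tot = √[(1.23×10⁻⁶)² + (9.76×10⁻⁷)²] = 1.57×10⁻⁶ V = 1.57 µV

1.57 µV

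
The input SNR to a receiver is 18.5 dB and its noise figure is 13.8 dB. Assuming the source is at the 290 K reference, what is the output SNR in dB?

By definition F = SNR_in/SNR_out, so in dB: SNR_out = SNR_in − NF
SNR_out = 18.5 − 13.8 = 4.7 dB

4.7 dB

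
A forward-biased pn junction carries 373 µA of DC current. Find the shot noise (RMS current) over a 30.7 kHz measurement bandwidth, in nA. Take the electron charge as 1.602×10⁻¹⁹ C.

1.92 nA

I_n = √(2qI·B)
2qI·B = 2 × 1.602×10⁻¹⁹ × 3.73×10⁻⁴ × 3.07×10⁴ = 3.67×10⁻¹⁸ A²
I_n = √(3.67×10⁻¹⁸) = 1.92×10⁻⁹ A = 1.92 nA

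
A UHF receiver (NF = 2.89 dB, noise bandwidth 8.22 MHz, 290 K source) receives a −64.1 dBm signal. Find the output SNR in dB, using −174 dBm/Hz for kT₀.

37.9 dB

Noise floor: N = −174 + 10 log₁₀(B) + NF
10 log₁₀(8.22×10⁶) = 69.15 dB
N = −174 + 69.15 + 2.89 = −101.96 dBm
SNR = P_sig − N = −64.1 − (−101.96) = 37.86 dB → 37.9 dB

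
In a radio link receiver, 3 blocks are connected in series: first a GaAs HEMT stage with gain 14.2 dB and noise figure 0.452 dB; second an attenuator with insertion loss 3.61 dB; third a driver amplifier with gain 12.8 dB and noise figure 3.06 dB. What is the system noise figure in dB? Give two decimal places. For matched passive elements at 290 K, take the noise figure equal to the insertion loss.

0.96 dB

Convert to linear (a loss of L dB is a gain of −L dB): F_i = 10^(NF_i/10), G_i = 10^(G_i,dB/10)
  Stage 1: F_1 = 10^(0.452/10) = 1.110, G_1 = 10^(14.2/10) = 26.30
  Stage 2: F_2 = 10^(3.61/10) = 2.296, G_2 = 10^(−3.61/10) = 0.4355
  Stage 3: F_3 = 10^(3.06/10) = 2.023, G_3 = 10^(12.8/10) = 19.05
Friis cascade:
  F = 1.110 + (2.296 − 1)/26.30 + (2.023 − 1)/11.46 = 1.248
NF = 10 log₁₀(1.248) = 0.96 dB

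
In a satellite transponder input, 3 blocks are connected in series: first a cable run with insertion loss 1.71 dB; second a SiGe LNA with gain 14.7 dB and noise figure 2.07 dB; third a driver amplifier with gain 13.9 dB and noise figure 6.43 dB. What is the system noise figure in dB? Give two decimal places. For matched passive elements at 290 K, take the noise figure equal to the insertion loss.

4.08 dB

Convert to linear (a loss of L dB is a gain of −L dB): F_i = 10^(NF_i/10), G_i = 10^(G_i,dB/10)
  Stage 1: F_1 = 10^(1.71/10) = 1.483, G_1 = 10^(−1.71/10) = 0.6745
  Stage 2: F_2 = 10^(2.07/10) = 1.611, G_2 = 10^(14.7/10) = 29.51
  Stage 3: F_3 = 10^(6.43/10) = 4.395, G_3 = 10^(13.9/10) = 24.55
Friis cascade:
  F = 1.483 + (1.611 − 1)/0.6745 + (4.395 − 1)/19.91 = 2.558
NF = 10 log₁₀(2.558) = 4.08 dB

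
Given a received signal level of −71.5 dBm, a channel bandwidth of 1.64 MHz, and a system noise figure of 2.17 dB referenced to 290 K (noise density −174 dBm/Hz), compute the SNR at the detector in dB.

Noise floor: N = −174 + 10 log₁₀(B) + NF
10 log₁₀(1.64×10⁶) = 62.15 dB
N = −174 + 62.15 + 2.17 = −109.68 dBm
SNR = P_sig − N = −71.5 − (−109.68) = 38.18 dB → 38.2 dB

38.2 dB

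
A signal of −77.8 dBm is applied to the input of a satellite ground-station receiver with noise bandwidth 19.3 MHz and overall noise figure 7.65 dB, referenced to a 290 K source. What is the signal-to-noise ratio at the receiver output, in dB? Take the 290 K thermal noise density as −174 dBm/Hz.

15.7 dB

Noise floor: N = −174 + 10 log₁₀(B) + NF
10 log₁₀(1.93×10⁷) = 72.86 dB
N = −174 + 72.86 + 7.65 = −93.49 dBm
SNR = P_sig − N = −77.8 − (−93.49) = 15.69 dB → 15.7 dB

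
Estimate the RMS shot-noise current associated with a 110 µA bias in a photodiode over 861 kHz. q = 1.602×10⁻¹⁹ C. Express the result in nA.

5.51 nA

I_n = √(2qI·B)
2qI·B = 2 × 1.602×10⁻¹⁹ × 1.10×10⁻⁴ × 8.61×10⁵ = 3.03×10⁻¹⁷ A²
I_n = √(3.03×10⁻¹⁷) = 5.51×10⁻⁹ A = 5.51 nA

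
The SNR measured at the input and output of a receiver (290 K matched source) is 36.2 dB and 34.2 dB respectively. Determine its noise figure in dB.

NF (dB) = SNR_in(dB) − SNR_out(dB) when the source is at T₀
NF = 36.2 − 34.2 = 2.0 dB

2.0 dB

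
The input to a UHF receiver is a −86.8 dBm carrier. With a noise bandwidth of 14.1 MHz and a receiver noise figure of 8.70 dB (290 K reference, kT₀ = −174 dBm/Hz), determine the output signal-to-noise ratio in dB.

Noise floor: N = −174 + 10 log₁₀(B) + NF
10 log₁₀(1.41×10⁷) = 71.49 dB
N = −174 + 71.49 + 8.70 = −93.81 dBm
SNR = P_sig − N = −86.8 − (−93.81) = 7.01 dB → 7.0 dB

7.0 dB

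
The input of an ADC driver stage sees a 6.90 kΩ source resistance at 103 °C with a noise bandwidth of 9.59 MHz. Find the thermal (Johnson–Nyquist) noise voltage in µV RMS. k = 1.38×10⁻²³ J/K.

T = 103 °C + 273.15 = 376.15 K
V_n = √(4kTRB)
4kTRB = 4 × 1.38×10⁻²³ × 376.15 × 6.90×10³ × 9.59×10⁶ = 1.37×10⁻⁹ V²
V_n = √(1.37×10⁻⁹) = 3.71×10⁻⁵ V = 37.1 µV

37.1 µV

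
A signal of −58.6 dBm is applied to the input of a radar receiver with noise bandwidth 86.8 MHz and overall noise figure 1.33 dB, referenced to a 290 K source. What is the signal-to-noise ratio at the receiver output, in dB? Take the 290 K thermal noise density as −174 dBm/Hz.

34.7 dB

Noise floor: N = −174 + 10 log₁₀(B) + NF
10 log₁₀(8.68×10⁷) = 79.39 dB
N = −174 + 79.39 + 1.33 = −93.28 dBm
SNR = P_sig − N = −58.6 − (−93.28) = 34.68 dB → 34.7 dB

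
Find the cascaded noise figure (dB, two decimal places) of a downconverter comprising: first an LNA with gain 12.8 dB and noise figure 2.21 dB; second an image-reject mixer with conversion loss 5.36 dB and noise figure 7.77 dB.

Convert to linear (a loss of L dB is a gain of −L dB): F_i = 10^(NF_i/10), G_i = 10^(G_i,dB/10)
  Stage 1: F_1 = 10^(2.21/10) = 1.663, G_1 = 10^(12.8/10) = 19.05
  Stage 2: F_2 = 10^(7.77/10) = 5.984, G_2 = 10^(−5.36/10) = 0.2911
Friis cascade:
  F = 1.663 + (5.984 − 1)/19.05 = 1.925
NF = 10 log₁₀(1.925) = 2.84 dB

2.84 dB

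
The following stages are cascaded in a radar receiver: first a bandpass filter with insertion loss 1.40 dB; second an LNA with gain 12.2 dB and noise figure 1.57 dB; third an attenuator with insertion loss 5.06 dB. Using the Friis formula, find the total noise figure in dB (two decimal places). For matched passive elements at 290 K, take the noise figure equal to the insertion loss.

Convert to linear (a loss of L dB is a gain of −L dB): F_i = 10^(NF_i/10), G_i = 10^(G_i,dB/10)
  Stage 1: F_1 = 10^(1.40/10) = 1.380, G_1 = 10^(−1.40/10) = 0.7244
  Stage 2: F_2 = 10^(1.57/10) = 1.435, G_2 = 10^(12.2/10) = 16.60
  Stage 3: F_3 = 10^(5.06/10) = 3.206, G_3 = 10^(−5.06/10) = 0.3119
Friis cascade:
  F = 1.380 + (1.435 − 1)/0.7244 + (3.206 − 1)/12.02 = 2.165
NF = 10 log₁₀(2.165) = 3.35 dB

3.35 dB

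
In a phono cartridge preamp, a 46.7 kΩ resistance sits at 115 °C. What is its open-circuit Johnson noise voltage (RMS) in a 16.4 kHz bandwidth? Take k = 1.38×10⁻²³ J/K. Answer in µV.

T = 115 °C + 273.15 = 388.15 K
V_n = √(4kTRB)
4kTRB = 4 × 1.38×10⁻²³ × 388.15 × 4.67×10⁴ × 1.64×10⁴ = 1.64×10⁻¹¹ V²
V_n = √(1.64×10⁻¹¹) = 4.05×10⁻⁶ V = 4.05 µV

4.05 µV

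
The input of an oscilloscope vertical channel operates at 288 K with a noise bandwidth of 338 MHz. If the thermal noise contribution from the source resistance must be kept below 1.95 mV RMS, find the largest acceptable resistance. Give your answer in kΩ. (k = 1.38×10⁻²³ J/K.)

Johnson–Nyquist: V_n = √(4kTRB) ⇒ R = V_n² / (4kTB)
4kTB = 4 × 1.38×10⁻²³ × 288 × 3.38×10⁸ = 5.37×10⁻¹²
R = (1.95×10⁻³)² / 5.37×10⁻¹² = 7.08×10⁵ Ω = 708 kΩ

708 kΩ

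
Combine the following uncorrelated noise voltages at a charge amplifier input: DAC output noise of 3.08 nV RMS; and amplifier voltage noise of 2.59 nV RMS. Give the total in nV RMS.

Uncorrelated sources add in power (mean-square): V_tot = √(ΣV_i²)
V_tot = √[(3.08×10⁻⁹)² + (2.59×10⁻⁹)²] = 4.02×10⁻⁹ V = 4.02 nV

4.02 nV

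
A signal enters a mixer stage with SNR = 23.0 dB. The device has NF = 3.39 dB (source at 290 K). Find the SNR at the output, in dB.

By definition F = SNR_in/SNR_out, so in dB: SNR_out = SNR_in − NF
SNR_out = 23.0 − 3.39 = 19.61 dB

19.61 dB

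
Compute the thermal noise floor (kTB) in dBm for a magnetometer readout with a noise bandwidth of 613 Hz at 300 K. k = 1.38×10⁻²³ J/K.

P_n = kTB = 1.38×10⁻²³ × 300 × 6.13×10² = 2.54×10⁻¹⁸ W
In dBm: 10 log₁₀(2.54×10⁻¹⁸ / 10⁻³) = −146.0 dBm

−146.0 dBm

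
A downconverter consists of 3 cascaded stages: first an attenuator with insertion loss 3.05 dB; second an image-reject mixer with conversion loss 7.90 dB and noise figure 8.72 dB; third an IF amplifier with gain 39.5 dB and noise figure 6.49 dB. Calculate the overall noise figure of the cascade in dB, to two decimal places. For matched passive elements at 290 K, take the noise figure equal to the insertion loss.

17.64 dB

Convert to linear (a loss of L dB is a gain of −L dB): F_i = 10^(NF_i/10), G_i = 10^(G_i,dB/10)
  Stage 1: F_1 = 10^(3.05/10) = 2.018, G_1 = 10^(−3.05/10) = 0.4955
  Stage 2: F_2 = 10^(8.72/10) = 7.447, G_2 = 10^(−7.90/10) = 0.1622
  Stage 3: F_3 = 10^(6.49/10) = 4.457, G_3 = 10^(39.5/10) = 8913
Friis cascade:
  F = 2.018 + (7.447 − 1)/0.4955 + (4.457 − 1)/0.08035 = 58.05
NF = 10 log₁₀(58.05) = 17.64 dB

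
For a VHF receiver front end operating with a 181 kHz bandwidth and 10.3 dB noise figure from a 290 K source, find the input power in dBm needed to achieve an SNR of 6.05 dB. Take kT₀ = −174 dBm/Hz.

−105.1 dBm

Sensitivity = −174 + 10 log₁₀(B) + NF + SNR_min
= −174 + 52.58 + 10.3 + 6.05
= −105.07 dBm → −105.1 dBm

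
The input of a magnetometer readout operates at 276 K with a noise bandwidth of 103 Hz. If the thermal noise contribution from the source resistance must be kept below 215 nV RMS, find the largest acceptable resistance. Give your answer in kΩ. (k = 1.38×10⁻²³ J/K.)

Johnson–Nyquist: V_n = √(4kTRB) ⇒ R = V_n² / (4kTB)
4kTB = 4 × 1.38×10⁻²³ × 276 × 1.03×10² = 1.57×10⁻¹⁸
R = (2.15×10⁻⁷)² / 1.57×10⁻¹⁸ = 2.95×10⁴ Ω = 29.5 kΩ

29.5 kΩ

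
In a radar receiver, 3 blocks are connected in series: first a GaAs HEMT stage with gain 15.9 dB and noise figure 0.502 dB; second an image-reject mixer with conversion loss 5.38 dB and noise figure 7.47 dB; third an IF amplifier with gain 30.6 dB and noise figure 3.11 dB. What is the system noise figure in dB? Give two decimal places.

Convert to linear (a loss of L dB is a gain of −L dB): F_i = 10^(NF_i/10), G_i = 10^(G_i,dB/10)
  Stage 1: F_1 = 10^(0.502/10) = 1.123, G_1 = 10^(15.9/10) = 38.90
  Stage 2: F_2 = 10^(7.47/10) = 5.585, G_2 = 10^(−5.38/10) = 0.2897
  Stage 3: F_3 = 10^(3.11/10) = 2.046, G_3 = 10^(30.6/10) = 1148
Friis cascade:
  F = 1.123 + (5.585 − 1)/38.90 + (2.046 − 1)/11.27 = 1.333
NF = 10 log₁₀(1.333) = 1.25 dB

1.25 dB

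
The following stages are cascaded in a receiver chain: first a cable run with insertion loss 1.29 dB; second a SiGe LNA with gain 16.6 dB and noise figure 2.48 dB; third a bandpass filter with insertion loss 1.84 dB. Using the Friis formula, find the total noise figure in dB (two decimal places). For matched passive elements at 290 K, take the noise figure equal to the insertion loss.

3.80 dB

Convert to linear (a loss of L dB is a gain of −L dB): F_i = 10^(NF_i/10), G_i = 10^(G_i,dB/10)
  Stage 1: F_1 = 10^(1.29/10) = 1.346, G_1 = 10^(−1.29/10) = 0.7430
  Stage 2: F_2 = 10^(2.48/10) = 1.770, G_2 = 10^(16.6/10) = 45.71
  Stage 3: F_3 = 10^(1.84/10) = 1.528, G_3 = 10^(−1.84/10) = 0.6546
Friis cascade:
  F = 1.346 + (1.770 − 1)/0.7430 + (1.528 − 1)/33.96 = 2.398
NF = 10 log₁₀(2.398) = 3.80 dB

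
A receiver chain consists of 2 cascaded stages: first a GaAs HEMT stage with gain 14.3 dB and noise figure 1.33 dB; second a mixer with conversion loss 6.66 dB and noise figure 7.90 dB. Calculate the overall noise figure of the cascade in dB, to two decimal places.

1.90 dB

Convert to linear (a loss of L dB is a gain of −L dB): F_i = 10^(NF_i/10), G_i = 10^(G_i,dB/10)
  Stage 1: F_1 = 10^(1.33/10) = 1.358, G_1 = 10^(14.3/10) = 26.92
  Stage 2: F_2 = 10^(7.90/10) = 6.166, G_2 = 10^(−6.66/10) = 0.2158
Friis cascade:
  F = 1.358 + (6.166 − 1)/26.92 = 1.550
NF = 10 log₁₀(1.550) = 1.90 dB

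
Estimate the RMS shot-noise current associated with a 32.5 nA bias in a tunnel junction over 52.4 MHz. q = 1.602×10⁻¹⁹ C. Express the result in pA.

I_n = √(2qI·B)
2qI·B = 2 × 1.602×10⁻¹⁹ × 3.25×10⁻⁸ × 5.24×10⁷ = 5.46×10⁻¹⁹ A²
I_n = √(5.46×10⁻¹⁹) = 7.39×10⁻¹⁰ A = 739 pA

739 pA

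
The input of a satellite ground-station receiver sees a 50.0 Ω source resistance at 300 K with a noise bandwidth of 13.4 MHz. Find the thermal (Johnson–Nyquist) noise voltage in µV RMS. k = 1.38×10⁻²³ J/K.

3.33 µV

V_n = √(4kTRB)
4kTRB = 4 × 1.38×10⁻²³ × 300 × 5.00×10¹ × 1.34×10⁷ = 1.11×10⁻¹¹ V²
V_n = √(1.11×10⁻¹¹) = 3.33×10⁻⁶ V = 3.33 µV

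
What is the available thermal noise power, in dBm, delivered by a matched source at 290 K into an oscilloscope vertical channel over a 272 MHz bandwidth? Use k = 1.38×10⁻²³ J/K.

P_n = kTB = 1.38×10⁻²³ × 290 × 2.72×10⁸ = 1.09×10⁻¹² W
In dBm: 10 log₁₀(1.09×10⁻¹² / 10⁻³) = −89.6 dBm

−89.6 dBm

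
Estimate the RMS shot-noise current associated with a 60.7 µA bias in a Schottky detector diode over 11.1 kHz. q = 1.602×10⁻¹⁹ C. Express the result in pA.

I_n = √(2qI·B)
2qI·B = 2 × 1.602×10⁻¹⁹ × 6.07×10⁻⁵ × 1.11×10⁴ = 2.16×10⁻¹⁹ A²
I_n = √(2.16×10⁻¹⁹) = 4.65×10⁻¹⁰ A = 465 pA

465 pA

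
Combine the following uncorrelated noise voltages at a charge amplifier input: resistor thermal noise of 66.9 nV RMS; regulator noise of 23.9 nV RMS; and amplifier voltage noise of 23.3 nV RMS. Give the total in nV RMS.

74.8 nV

Uncorrelated sources add in power (mean-square): V_tot = √(ΣV_i²)
V_tot = √[(6.69×10⁻⁸)² + (2.39×10⁻⁸)² + (2.33×10⁻⁸)²] = 7.48×10⁻⁸ V = 74.8 nV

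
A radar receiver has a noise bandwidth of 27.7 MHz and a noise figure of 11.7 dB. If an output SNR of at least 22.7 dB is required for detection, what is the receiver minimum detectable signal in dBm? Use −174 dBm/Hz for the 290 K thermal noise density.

−65.2 dBm

Sensitivity = −174 + 10 log₁₀(B) + NF + SNR_min
= −174 + 74.42 + 11.7 + 22.7
= −65.18 dBm → −65.2 dBm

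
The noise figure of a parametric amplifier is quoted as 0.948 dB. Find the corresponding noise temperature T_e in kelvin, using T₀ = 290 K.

70.7 K

F = 10^(0.948/10) = 1.24394
T_e = (F − 1)·T₀ = (1.24394 − 1) × 290 = 70.7 K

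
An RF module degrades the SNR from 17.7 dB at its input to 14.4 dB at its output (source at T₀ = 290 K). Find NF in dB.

NF (dB) = SNR_in(dB) − SNR_out(dB) when the source is at T₀
NF = 17.7 − 14.4 = 3.3 dB

3.3 dB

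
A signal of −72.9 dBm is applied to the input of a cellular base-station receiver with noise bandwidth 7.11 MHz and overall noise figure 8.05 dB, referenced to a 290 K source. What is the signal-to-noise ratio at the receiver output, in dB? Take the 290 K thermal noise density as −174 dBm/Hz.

24.5 dB

Noise floor: N = −174 + 10 log₁₀(B) + NF
10 log₁₀(7.11×10⁶) = 68.52 dB
N = −174 + 68.52 + 8.05 = −97.43 dBm
SNR = P_sig − N = −72.9 − (−97.43) = 24.53 dB → 24.5 dB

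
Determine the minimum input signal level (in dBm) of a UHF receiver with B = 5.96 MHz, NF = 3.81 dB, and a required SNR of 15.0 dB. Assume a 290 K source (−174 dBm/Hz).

Sensitivity = −174 + 10 log₁₀(B) + NF + SNR_min
= −174 + 67.75 + 3.81 + 15.0
= −87.44 dBm → −87.4 dBm

−87.4 dBm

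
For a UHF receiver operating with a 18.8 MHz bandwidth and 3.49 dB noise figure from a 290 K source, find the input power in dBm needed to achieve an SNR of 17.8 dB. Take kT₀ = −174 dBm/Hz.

Sensitivity = −174 + 10 log₁₀(B) + NF + SNR_min
= −174 + 72.74 + 3.49 + 17.8
= −79.97 dBm → −80.0 dBm

−80.0 dBm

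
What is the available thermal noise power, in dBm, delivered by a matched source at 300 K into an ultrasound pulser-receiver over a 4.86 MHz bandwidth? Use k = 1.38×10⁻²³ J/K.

−107.0 dBm

P_n = kTB = 1.38×10⁻²³ × 300 × 4.86×10⁶ = 2.01×10⁻¹⁴ W
In dBm: 10 log₁₀(2.01×10⁻¹⁴ / 10⁻³) = −107.0 dBm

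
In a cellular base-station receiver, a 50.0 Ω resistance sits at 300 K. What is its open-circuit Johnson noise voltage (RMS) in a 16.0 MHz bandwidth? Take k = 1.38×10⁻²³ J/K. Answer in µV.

3.64 µV

V_n = √(4kTRB)
4kTRB = 4 × 1.38×10⁻²³ × 300 × 5.00×10¹ × 1.60×10⁷ = 1.32×10⁻¹¹ V²
V_n = √(1.32×10⁻¹¹) = 3.64×10⁻⁶ V = 3.64 µV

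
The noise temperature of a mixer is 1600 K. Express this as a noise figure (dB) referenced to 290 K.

F = 1 + T_e/T₀ = 1 + 1600/290 = 6.51724
NF = 10 log₁₀(6.51724) = 8.14 dB

8.14 dB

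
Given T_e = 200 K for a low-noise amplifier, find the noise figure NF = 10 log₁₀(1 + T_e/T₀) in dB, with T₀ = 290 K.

F = 1 + T_e/T₀ = 1 + 200/290 = 1.68966
NF = 10 log₁₀(1.68966) = 2.28 dB

2.28 dB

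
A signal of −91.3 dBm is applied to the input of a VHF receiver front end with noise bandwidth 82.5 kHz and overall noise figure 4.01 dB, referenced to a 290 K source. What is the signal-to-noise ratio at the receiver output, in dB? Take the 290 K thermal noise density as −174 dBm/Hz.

Noise floor: N = −174 + 10 log₁₀(B) + NF
10 log₁₀(8.25×10⁴) = 49.16 dB
N = −174 + 49.16 + 4.01 = −120.83 dBm
SNR = P_sig − N = −91.3 − (−120.83) = 29.53 dB → 29.5 dB

29.5 dB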